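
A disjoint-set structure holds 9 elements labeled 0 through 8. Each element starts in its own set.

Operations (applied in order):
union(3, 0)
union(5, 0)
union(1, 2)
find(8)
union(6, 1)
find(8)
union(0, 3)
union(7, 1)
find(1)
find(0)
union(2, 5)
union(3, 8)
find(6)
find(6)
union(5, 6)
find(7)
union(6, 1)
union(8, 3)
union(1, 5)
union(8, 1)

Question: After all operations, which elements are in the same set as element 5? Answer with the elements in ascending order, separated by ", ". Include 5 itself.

Answer: 0, 1, 2, 3, 5, 6, 7, 8

Derivation:
Step 1: union(3, 0) -> merged; set of 3 now {0, 3}
Step 2: union(5, 0) -> merged; set of 5 now {0, 3, 5}
Step 3: union(1, 2) -> merged; set of 1 now {1, 2}
Step 4: find(8) -> no change; set of 8 is {8}
Step 5: union(6, 1) -> merged; set of 6 now {1, 2, 6}
Step 6: find(8) -> no change; set of 8 is {8}
Step 7: union(0, 3) -> already same set; set of 0 now {0, 3, 5}
Step 8: union(7, 1) -> merged; set of 7 now {1, 2, 6, 7}
Step 9: find(1) -> no change; set of 1 is {1, 2, 6, 7}
Step 10: find(0) -> no change; set of 0 is {0, 3, 5}
Step 11: union(2, 5) -> merged; set of 2 now {0, 1, 2, 3, 5, 6, 7}
Step 12: union(3, 8) -> merged; set of 3 now {0, 1, 2, 3, 5, 6, 7, 8}
Step 13: find(6) -> no change; set of 6 is {0, 1, 2, 3, 5, 6, 7, 8}
Step 14: find(6) -> no change; set of 6 is {0, 1, 2, 3, 5, 6, 7, 8}
Step 15: union(5, 6) -> already same set; set of 5 now {0, 1, 2, 3, 5, 6, 7, 8}
Step 16: find(7) -> no change; set of 7 is {0, 1, 2, 3, 5, 6, 7, 8}
Step 17: union(6, 1) -> already same set; set of 6 now {0, 1, 2, 3, 5, 6, 7, 8}
Step 18: union(8, 3) -> already same set; set of 8 now {0, 1, 2, 3, 5, 6, 7, 8}
Step 19: union(1, 5) -> already same set; set of 1 now {0, 1, 2, 3, 5, 6, 7, 8}
Step 20: union(8, 1) -> already same set; set of 8 now {0, 1, 2, 3, 5, 6, 7, 8}
Component of 5: {0, 1, 2, 3, 5, 6, 7, 8}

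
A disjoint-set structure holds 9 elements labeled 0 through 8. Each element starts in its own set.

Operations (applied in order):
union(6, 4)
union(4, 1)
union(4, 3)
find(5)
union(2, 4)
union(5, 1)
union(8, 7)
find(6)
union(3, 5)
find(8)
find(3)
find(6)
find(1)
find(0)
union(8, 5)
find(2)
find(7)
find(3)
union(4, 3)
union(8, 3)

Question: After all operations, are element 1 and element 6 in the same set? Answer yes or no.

Answer: yes

Derivation:
Step 1: union(6, 4) -> merged; set of 6 now {4, 6}
Step 2: union(4, 1) -> merged; set of 4 now {1, 4, 6}
Step 3: union(4, 3) -> merged; set of 4 now {1, 3, 4, 6}
Step 4: find(5) -> no change; set of 5 is {5}
Step 5: union(2, 4) -> merged; set of 2 now {1, 2, 3, 4, 6}
Step 6: union(5, 1) -> merged; set of 5 now {1, 2, 3, 4, 5, 6}
Step 7: union(8, 7) -> merged; set of 8 now {7, 8}
Step 8: find(6) -> no change; set of 6 is {1, 2, 3, 4, 5, 6}
Step 9: union(3, 5) -> already same set; set of 3 now {1, 2, 3, 4, 5, 6}
Step 10: find(8) -> no change; set of 8 is {7, 8}
Step 11: find(3) -> no change; set of 3 is {1, 2, 3, 4, 5, 6}
Step 12: find(6) -> no change; set of 6 is {1, 2, 3, 4, 5, 6}
Step 13: find(1) -> no change; set of 1 is {1, 2, 3, 4, 5, 6}
Step 14: find(0) -> no change; set of 0 is {0}
Step 15: union(8, 5) -> merged; set of 8 now {1, 2, 3, 4, 5, 6, 7, 8}
Step 16: find(2) -> no change; set of 2 is {1, 2, 3, 4, 5, 6, 7, 8}
Step 17: find(7) -> no change; set of 7 is {1, 2, 3, 4, 5, 6, 7, 8}
Step 18: find(3) -> no change; set of 3 is {1, 2, 3, 4, 5, 6, 7, 8}
Step 19: union(4, 3) -> already same set; set of 4 now {1, 2, 3, 4, 5, 6, 7, 8}
Step 20: union(8, 3) -> already same set; set of 8 now {1, 2, 3, 4, 5, 6, 7, 8}
Set of 1: {1, 2, 3, 4, 5, 6, 7, 8}; 6 is a member.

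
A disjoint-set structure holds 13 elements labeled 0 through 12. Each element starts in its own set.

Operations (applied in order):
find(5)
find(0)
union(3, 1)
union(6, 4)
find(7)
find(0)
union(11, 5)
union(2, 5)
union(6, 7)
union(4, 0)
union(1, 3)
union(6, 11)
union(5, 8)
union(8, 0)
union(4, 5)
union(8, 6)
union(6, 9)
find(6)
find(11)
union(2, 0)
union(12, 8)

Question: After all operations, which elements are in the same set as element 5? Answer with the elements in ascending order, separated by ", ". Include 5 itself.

Step 1: find(5) -> no change; set of 5 is {5}
Step 2: find(0) -> no change; set of 0 is {0}
Step 3: union(3, 1) -> merged; set of 3 now {1, 3}
Step 4: union(6, 4) -> merged; set of 6 now {4, 6}
Step 5: find(7) -> no change; set of 7 is {7}
Step 6: find(0) -> no change; set of 0 is {0}
Step 7: union(11, 5) -> merged; set of 11 now {5, 11}
Step 8: union(2, 5) -> merged; set of 2 now {2, 5, 11}
Step 9: union(6, 7) -> merged; set of 6 now {4, 6, 7}
Step 10: union(4, 0) -> merged; set of 4 now {0, 4, 6, 7}
Step 11: union(1, 3) -> already same set; set of 1 now {1, 3}
Step 12: union(6, 11) -> merged; set of 6 now {0, 2, 4, 5, 6, 7, 11}
Step 13: union(5, 8) -> merged; set of 5 now {0, 2, 4, 5, 6, 7, 8, 11}
Step 14: union(8, 0) -> already same set; set of 8 now {0, 2, 4, 5, 6, 7, 8, 11}
Step 15: union(4, 5) -> already same set; set of 4 now {0, 2, 4, 5, 6, 7, 8, 11}
Step 16: union(8, 6) -> already same set; set of 8 now {0, 2, 4, 5, 6, 7, 8, 11}
Step 17: union(6, 9) -> merged; set of 6 now {0, 2, 4, 5, 6, 7, 8, 9, 11}
Step 18: find(6) -> no change; set of 6 is {0, 2, 4, 5, 6, 7, 8, 9, 11}
Step 19: find(11) -> no change; set of 11 is {0, 2, 4, 5, 6, 7, 8, 9, 11}
Step 20: union(2, 0) -> already same set; set of 2 now {0, 2, 4, 5, 6, 7, 8, 9, 11}
Step 21: union(12, 8) -> merged; set of 12 now {0, 2, 4, 5, 6, 7, 8, 9, 11, 12}
Component of 5: {0, 2, 4, 5, 6, 7, 8, 9, 11, 12}

Answer: 0, 2, 4, 5, 6, 7, 8, 9, 11, 12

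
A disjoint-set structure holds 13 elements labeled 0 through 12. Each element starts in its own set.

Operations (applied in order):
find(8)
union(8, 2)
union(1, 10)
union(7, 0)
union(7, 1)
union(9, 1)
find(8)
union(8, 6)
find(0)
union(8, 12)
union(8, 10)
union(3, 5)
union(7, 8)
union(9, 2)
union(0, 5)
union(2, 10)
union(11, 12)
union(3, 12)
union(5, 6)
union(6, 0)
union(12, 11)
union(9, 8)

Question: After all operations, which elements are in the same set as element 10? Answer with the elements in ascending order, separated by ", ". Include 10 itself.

Answer: 0, 1, 2, 3, 5, 6, 7, 8, 9, 10, 11, 12

Derivation:
Step 1: find(8) -> no change; set of 8 is {8}
Step 2: union(8, 2) -> merged; set of 8 now {2, 8}
Step 3: union(1, 10) -> merged; set of 1 now {1, 10}
Step 4: union(7, 0) -> merged; set of 7 now {0, 7}
Step 5: union(7, 1) -> merged; set of 7 now {0, 1, 7, 10}
Step 6: union(9, 1) -> merged; set of 9 now {0, 1, 7, 9, 10}
Step 7: find(8) -> no change; set of 8 is {2, 8}
Step 8: union(8, 6) -> merged; set of 8 now {2, 6, 8}
Step 9: find(0) -> no change; set of 0 is {0, 1, 7, 9, 10}
Step 10: union(8, 12) -> merged; set of 8 now {2, 6, 8, 12}
Step 11: union(8, 10) -> merged; set of 8 now {0, 1, 2, 6, 7, 8, 9, 10, 12}
Step 12: union(3, 5) -> merged; set of 3 now {3, 5}
Step 13: union(7, 8) -> already same set; set of 7 now {0, 1, 2, 6, 7, 8, 9, 10, 12}
Step 14: union(9, 2) -> already same set; set of 9 now {0, 1, 2, 6, 7, 8, 9, 10, 12}
Step 15: union(0, 5) -> merged; set of 0 now {0, 1, 2, 3, 5, 6, 7, 8, 9, 10, 12}
Step 16: union(2, 10) -> already same set; set of 2 now {0, 1, 2, 3, 5, 6, 7, 8, 9, 10, 12}
Step 17: union(11, 12) -> merged; set of 11 now {0, 1, 2, 3, 5, 6, 7, 8, 9, 10, 11, 12}
Step 18: union(3, 12) -> already same set; set of 3 now {0, 1, 2, 3, 5, 6, 7, 8, 9, 10, 11, 12}
Step 19: union(5, 6) -> already same set; set of 5 now {0, 1, 2, 3, 5, 6, 7, 8, 9, 10, 11, 12}
Step 20: union(6, 0) -> already same set; set of 6 now {0, 1, 2, 3, 5, 6, 7, 8, 9, 10, 11, 12}
Step 21: union(12, 11) -> already same set; set of 12 now {0, 1, 2, 3, 5, 6, 7, 8, 9, 10, 11, 12}
Step 22: union(9, 8) -> already same set; set of 9 now {0, 1, 2, 3, 5, 6, 7, 8, 9, 10, 11, 12}
Component of 10: {0, 1, 2, 3, 5, 6, 7, 8, 9, 10, 11, 12}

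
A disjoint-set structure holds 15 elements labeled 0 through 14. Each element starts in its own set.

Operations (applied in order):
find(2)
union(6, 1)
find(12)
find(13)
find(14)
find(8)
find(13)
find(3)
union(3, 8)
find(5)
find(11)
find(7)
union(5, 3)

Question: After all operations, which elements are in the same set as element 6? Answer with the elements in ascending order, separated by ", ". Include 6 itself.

Step 1: find(2) -> no change; set of 2 is {2}
Step 2: union(6, 1) -> merged; set of 6 now {1, 6}
Step 3: find(12) -> no change; set of 12 is {12}
Step 4: find(13) -> no change; set of 13 is {13}
Step 5: find(14) -> no change; set of 14 is {14}
Step 6: find(8) -> no change; set of 8 is {8}
Step 7: find(13) -> no change; set of 13 is {13}
Step 8: find(3) -> no change; set of 3 is {3}
Step 9: union(3, 8) -> merged; set of 3 now {3, 8}
Step 10: find(5) -> no change; set of 5 is {5}
Step 11: find(11) -> no change; set of 11 is {11}
Step 12: find(7) -> no change; set of 7 is {7}
Step 13: union(5, 3) -> merged; set of 5 now {3, 5, 8}
Component of 6: {1, 6}

Answer: 1, 6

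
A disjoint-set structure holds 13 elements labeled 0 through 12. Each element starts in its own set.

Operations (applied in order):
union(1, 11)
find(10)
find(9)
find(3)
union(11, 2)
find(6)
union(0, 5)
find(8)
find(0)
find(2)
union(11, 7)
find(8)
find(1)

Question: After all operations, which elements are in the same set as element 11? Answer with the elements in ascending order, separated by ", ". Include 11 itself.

Answer: 1, 2, 7, 11

Derivation:
Step 1: union(1, 11) -> merged; set of 1 now {1, 11}
Step 2: find(10) -> no change; set of 10 is {10}
Step 3: find(9) -> no change; set of 9 is {9}
Step 4: find(3) -> no change; set of 3 is {3}
Step 5: union(11, 2) -> merged; set of 11 now {1, 2, 11}
Step 6: find(6) -> no change; set of 6 is {6}
Step 7: union(0, 5) -> merged; set of 0 now {0, 5}
Step 8: find(8) -> no change; set of 8 is {8}
Step 9: find(0) -> no change; set of 0 is {0, 5}
Step 10: find(2) -> no change; set of 2 is {1, 2, 11}
Step 11: union(11, 7) -> merged; set of 11 now {1, 2, 7, 11}
Step 12: find(8) -> no change; set of 8 is {8}
Step 13: find(1) -> no change; set of 1 is {1, 2, 7, 11}
Component of 11: {1, 2, 7, 11}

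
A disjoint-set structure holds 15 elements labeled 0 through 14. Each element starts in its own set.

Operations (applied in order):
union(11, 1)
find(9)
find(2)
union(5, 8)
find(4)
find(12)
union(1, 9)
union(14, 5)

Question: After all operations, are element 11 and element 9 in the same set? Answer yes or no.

Step 1: union(11, 1) -> merged; set of 11 now {1, 11}
Step 2: find(9) -> no change; set of 9 is {9}
Step 3: find(2) -> no change; set of 2 is {2}
Step 4: union(5, 8) -> merged; set of 5 now {5, 8}
Step 5: find(4) -> no change; set of 4 is {4}
Step 6: find(12) -> no change; set of 12 is {12}
Step 7: union(1, 9) -> merged; set of 1 now {1, 9, 11}
Step 8: union(14, 5) -> merged; set of 14 now {5, 8, 14}
Set of 11: {1, 9, 11}; 9 is a member.

Answer: yes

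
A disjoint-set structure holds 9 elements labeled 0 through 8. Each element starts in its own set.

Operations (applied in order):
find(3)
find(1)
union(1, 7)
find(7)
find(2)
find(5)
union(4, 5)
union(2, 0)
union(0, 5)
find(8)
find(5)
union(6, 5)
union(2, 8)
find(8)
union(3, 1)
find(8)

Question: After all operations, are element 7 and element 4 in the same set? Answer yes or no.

Step 1: find(3) -> no change; set of 3 is {3}
Step 2: find(1) -> no change; set of 1 is {1}
Step 3: union(1, 7) -> merged; set of 1 now {1, 7}
Step 4: find(7) -> no change; set of 7 is {1, 7}
Step 5: find(2) -> no change; set of 2 is {2}
Step 6: find(5) -> no change; set of 5 is {5}
Step 7: union(4, 5) -> merged; set of 4 now {4, 5}
Step 8: union(2, 0) -> merged; set of 2 now {0, 2}
Step 9: union(0, 5) -> merged; set of 0 now {0, 2, 4, 5}
Step 10: find(8) -> no change; set of 8 is {8}
Step 11: find(5) -> no change; set of 5 is {0, 2, 4, 5}
Step 12: union(6, 5) -> merged; set of 6 now {0, 2, 4, 5, 6}
Step 13: union(2, 8) -> merged; set of 2 now {0, 2, 4, 5, 6, 8}
Step 14: find(8) -> no change; set of 8 is {0, 2, 4, 5, 6, 8}
Step 15: union(3, 1) -> merged; set of 3 now {1, 3, 7}
Step 16: find(8) -> no change; set of 8 is {0, 2, 4, 5, 6, 8}
Set of 7: {1, 3, 7}; 4 is not a member.

Answer: no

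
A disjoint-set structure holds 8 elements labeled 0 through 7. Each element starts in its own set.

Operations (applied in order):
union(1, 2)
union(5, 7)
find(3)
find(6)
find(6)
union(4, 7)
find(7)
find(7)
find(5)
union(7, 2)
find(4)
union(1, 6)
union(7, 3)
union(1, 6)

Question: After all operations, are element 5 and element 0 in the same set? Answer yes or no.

Step 1: union(1, 2) -> merged; set of 1 now {1, 2}
Step 2: union(5, 7) -> merged; set of 5 now {5, 7}
Step 3: find(3) -> no change; set of 3 is {3}
Step 4: find(6) -> no change; set of 6 is {6}
Step 5: find(6) -> no change; set of 6 is {6}
Step 6: union(4, 7) -> merged; set of 4 now {4, 5, 7}
Step 7: find(7) -> no change; set of 7 is {4, 5, 7}
Step 8: find(7) -> no change; set of 7 is {4, 5, 7}
Step 9: find(5) -> no change; set of 5 is {4, 5, 7}
Step 10: union(7, 2) -> merged; set of 7 now {1, 2, 4, 5, 7}
Step 11: find(4) -> no change; set of 4 is {1, 2, 4, 5, 7}
Step 12: union(1, 6) -> merged; set of 1 now {1, 2, 4, 5, 6, 7}
Step 13: union(7, 3) -> merged; set of 7 now {1, 2, 3, 4, 5, 6, 7}
Step 14: union(1, 6) -> already same set; set of 1 now {1, 2, 3, 4, 5, 6, 7}
Set of 5: {1, 2, 3, 4, 5, 6, 7}; 0 is not a member.

Answer: no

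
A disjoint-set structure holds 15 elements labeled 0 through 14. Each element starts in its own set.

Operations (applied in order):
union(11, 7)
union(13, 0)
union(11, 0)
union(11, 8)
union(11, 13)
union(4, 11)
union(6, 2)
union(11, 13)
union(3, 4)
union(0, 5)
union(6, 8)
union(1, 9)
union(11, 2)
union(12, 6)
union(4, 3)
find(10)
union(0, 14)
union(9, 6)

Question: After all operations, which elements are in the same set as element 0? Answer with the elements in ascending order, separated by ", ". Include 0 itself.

Answer: 0, 1, 2, 3, 4, 5, 6, 7, 8, 9, 11, 12, 13, 14

Derivation:
Step 1: union(11, 7) -> merged; set of 11 now {7, 11}
Step 2: union(13, 0) -> merged; set of 13 now {0, 13}
Step 3: union(11, 0) -> merged; set of 11 now {0, 7, 11, 13}
Step 4: union(11, 8) -> merged; set of 11 now {0, 7, 8, 11, 13}
Step 5: union(11, 13) -> already same set; set of 11 now {0, 7, 8, 11, 13}
Step 6: union(4, 11) -> merged; set of 4 now {0, 4, 7, 8, 11, 13}
Step 7: union(6, 2) -> merged; set of 6 now {2, 6}
Step 8: union(11, 13) -> already same set; set of 11 now {0, 4, 7, 8, 11, 13}
Step 9: union(3, 4) -> merged; set of 3 now {0, 3, 4, 7, 8, 11, 13}
Step 10: union(0, 5) -> merged; set of 0 now {0, 3, 4, 5, 7, 8, 11, 13}
Step 11: union(6, 8) -> merged; set of 6 now {0, 2, 3, 4, 5, 6, 7, 8, 11, 13}
Step 12: union(1, 9) -> merged; set of 1 now {1, 9}
Step 13: union(11, 2) -> already same set; set of 11 now {0, 2, 3, 4, 5, 6, 7, 8, 11, 13}
Step 14: union(12, 6) -> merged; set of 12 now {0, 2, 3, 4, 5, 6, 7, 8, 11, 12, 13}
Step 15: union(4, 3) -> already same set; set of 4 now {0, 2, 3, 4, 5, 6, 7, 8, 11, 12, 13}
Step 16: find(10) -> no change; set of 10 is {10}
Step 17: union(0, 14) -> merged; set of 0 now {0, 2, 3, 4, 5, 6, 7, 8, 11, 12, 13, 14}
Step 18: union(9, 6) -> merged; set of 9 now {0, 1, 2, 3, 4, 5, 6, 7, 8, 9, 11, 12, 13, 14}
Component of 0: {0, 1, 2, 3, 4, 5, 6, 7, 8, 9, 11, 12, 13, 14}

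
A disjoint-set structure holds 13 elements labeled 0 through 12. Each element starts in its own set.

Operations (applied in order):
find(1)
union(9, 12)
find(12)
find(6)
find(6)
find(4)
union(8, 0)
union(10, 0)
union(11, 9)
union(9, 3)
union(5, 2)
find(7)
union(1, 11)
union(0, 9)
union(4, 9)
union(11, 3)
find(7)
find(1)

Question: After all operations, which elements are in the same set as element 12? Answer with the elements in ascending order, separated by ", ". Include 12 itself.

Step 1: find(1) -> no change; set of 1 is {1}
Step 2: union(9, 12) -> merged; set of 9 now {9, 12}
Step 3: find(12) -> no change; set of 12 is {9, 12}
Step 4: find(6) -> no change; set of 6 is {6}
Step 5: find(6) -> no change; set of 6 is {6}
Step 6: find(4) -> no change; set of 4 is {4}
Step 7: union(8, 0) -> merged; set of 8 now {0, 8}
Step 8: union(10, 0) -> merged; set of 10 now {0, 8, 10}
Step 9: union(11, 9) -> merged; set of 11 now {9, 11, 12}
Step 10: union(9, 3) -> merged; set of 9 now {3, 9, 11, 12}
Step 11: union(5, 2) -> merged; set of 5 now {2, 5}
Step 12: find(7) -> no change; set of 7 is {7}
Step 13: union(1, 11) -> merged; set of 1 now {1, 3, 9, 11, 12}
Step 14: union(0, 9) -> merged; set of 0 now {0, 1, 3, 8, 9, 10, 11, 12}
Step 15: union(4, 9) -> merged; set of 4 now {0, 1, 3, 4, 8, 9, 10, 11, 12}
Step 16: union(11, 3) -> already same set; set of 11 now {0, 1, 3, 4, 8, 9, 10, 11, 12}
Step 17: find(7) -> no change; set of 7 is {7}
Step 18: find(1) -> no change; set of 1 is {0, 1, 3, 4, 8, 9, 10, 11, 12}
Component of 12: {0, 1, 3, 4, 8, 9, 10, 11, 12}

Answer: 0, 1, 3, 4, 8, 9, 10, 11, 12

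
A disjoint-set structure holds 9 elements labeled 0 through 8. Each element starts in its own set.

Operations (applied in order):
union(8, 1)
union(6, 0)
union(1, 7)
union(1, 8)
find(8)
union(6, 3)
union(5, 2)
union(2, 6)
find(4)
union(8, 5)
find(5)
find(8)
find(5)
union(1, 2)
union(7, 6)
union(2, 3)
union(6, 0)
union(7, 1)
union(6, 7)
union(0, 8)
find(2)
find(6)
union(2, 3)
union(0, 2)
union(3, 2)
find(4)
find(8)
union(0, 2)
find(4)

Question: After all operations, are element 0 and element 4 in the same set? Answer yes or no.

Step 1: union(8, 1) -> merged; set of 8 now {1, 8}
Step 2: union(6, 0) -> merged; set of 6 now {0, 6}
Step 3: union(1, 7) -> merged; set of 1 now {1, 7, 8}
Step 4: union(1, 8) -> already same set; set of 1 now {1, 7, 8}
Step 5: find(8) -> no change; set of 8 is {1, 7, 8}
Step 6: union(6, 3) -> merged; set of 6 now {0, 3, 6}
Step 7: union(5, 2) -> merged; set of 5 now {2, 5}
Step 8: union(2, 6) -> merged; set of 2 now {0, 2, 3, 5, 6}
Step 9: find(4) -> no change; set of 4 is {4}
Step 10: union(8, 5) -> merged; set of 8 now {0, 1, 2, 3, 5, 6, 7, 8}
Step 11: find(5) -> no change; set of 5 is {0, 1, 2, 3, 5, 6, 7, 8}
Step 12: find(8) -> no change; set of 8 is {0, 1, 2, 3, 5, 6, 7, 8}
Step 13: find(5) -> no change; set of 5 is {0, 1, 2, 3, 5, 6, 7, 8}
Step 14: union(1, 2) -> already same set; set of 1 now {0, 1, 2, 3, 5, 6, 7, 8}
Step 15: union(7, 6) -> already same set; set of 7 now {0, 1, 2, 3, 5, 6, 7, 8}
Step 16: union(2, 3) -> already same set; set of 2 now {0, 1, 2, 3, 5, 6, 7, 8}
Step 17: union(6, 0) -> already same set; set of 6 now {0, 1, 2, 3, 5, 6, 7, 8}
Step 18: union(7, 1) -> already same set; set of 7 now {0, 1, 2, 3, 5, 6, 7, 8}
Step 19: union(6, 7) -> already same set; set of 6 now {0, 1, 2, 3, 5, 6, 7, 8}
Step 20: union(0, 8) -> already same set; set of 0 now {0, 1, 2, 3, 5, 6, 7, 8}
Step 21: find(2) -> no change; set of 2 is {0, 1, 2, 3, 5, 6, 7, 8}
Step 22: find(6) -> no change; set of 6 is {0, 1, 2, 3, 5, 6, 7, 8}
Step 23: union(2, 3) -> already same set; set of 2 now {0, 1, 2, 3, 5, 6, 7, 8}
Step 24: union(0, 2) -> already same set; set of 0 now {0, 1, 2, 3, 5, 6, 7, 8}
Step 25: union(3, 2) -> already same set; set of 3 now {0, 1, 2, 3, 5, 6, 7, 8}
Step 26: find(4) -> no change; set of 4 is {4}
Step 27: find(8) -> no change; set of 8 is {0, 1, 2, 3, 5, 6, 7, 8}
Step 28: union(0, 2) -> already same set; set of 0 now {0, 1, 2, 3, 5, 6, 7, 8}
Step 29: find(4) -> no change; set of 4 is {4}
Set of 0: {0, 1, 2, 3, 5, 6, 7, 8}; 4 is not a member.

Answer: no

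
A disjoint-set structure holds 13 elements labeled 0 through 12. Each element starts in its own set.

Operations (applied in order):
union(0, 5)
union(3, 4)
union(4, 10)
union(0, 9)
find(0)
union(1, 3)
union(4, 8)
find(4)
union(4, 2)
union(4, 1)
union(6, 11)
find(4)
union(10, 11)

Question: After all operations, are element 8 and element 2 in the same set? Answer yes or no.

Step 1: union(0, 5) -> merged; set of 0 now {0, 5}
Step 2: union(3, 4) -> merged; set of 3 now {3, 4}
Step 3: union(4, 10) -> merged; set of 4 now {3, 4, 10}
Step 4: union(0, 9) -> merged; set of 0 now {0, 5, 9}
Step 5: find(0) -> no change; set of 0 is {0, 5, 9}
Step 6: union(1, 3) -> merged; set of 1 now {1, 3, 4, 10}
Step 7: union(4, 8) -> merged; set of 4 now {1, 3, 4, 8, 10}
Step 8: find(4) -> no change; set of 4 is {1, 3, 4, 8, 10}
Step 9: union(4, 2) -> merged; set of 4 now {1, 2, 3, 4, 8, 10}
Step 10: union(4, 1) -> already same set; set of 4 now {1, 2, 3, 4, 8, 10}
Step 11: union(6, 11) -> merged; set of 6 now {6, 11}
Step 12: find(4) -> no change; set of 4 is {1, 2, 3, 4, 8, 10}
Step 13: union(10, 11) -> merged; set of 10 now {1, 2, 3, 4, 6, 8, 10, 11}
Set of 8: {1, 2, 3, 4, 6, 8, 10, 11}; 2 is a member.

Answer: yes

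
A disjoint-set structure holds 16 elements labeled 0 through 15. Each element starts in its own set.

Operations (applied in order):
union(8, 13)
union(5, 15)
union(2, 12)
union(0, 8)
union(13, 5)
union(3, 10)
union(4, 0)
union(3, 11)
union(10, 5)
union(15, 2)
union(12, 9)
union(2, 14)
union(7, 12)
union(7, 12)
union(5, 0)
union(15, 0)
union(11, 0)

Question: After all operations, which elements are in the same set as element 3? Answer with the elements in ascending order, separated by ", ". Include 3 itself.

Step 1: union(8, 13) -> merged; set of 8 now {8, 13}
Step 2: union(5, 15) -> merged; set of 5 now {5, 15}
Step 3: union(2, 12) -> merged; set of 2 now {2, 12}
Step 4: union(0, 8) -> merged; set of 0 now {0, 8, 13}
Step 5: union(13, 5) -> merged; set of 13 now {0, 5, 8, 13, 15}
Step 6: union(3, 10) -> merged; set of 3 now {3, 10}
Step 7: union(4, 0) -> merged; set of 4 now {0, 4, 5, 8, 13, 15}
Step 8: union(3, 11) -> merged; set of 3 now {3, 10, 11}
Step 9: union(10, 5) -> merged; set of 10 now {0, 3, 4, 5, 8, 10, 11, 13, 15}
Step 10: union(15, 2) -> merged; set of 15 now {0, 2, 3, 4, 5, 8, 10, 11, 12, 13, 15}
Step 11: union(12, 9) -> merged; set of 12 now {0, 2, 3, 4, 5, 8, 9, 10, 11, 12, 13, 15}
Step 12: union(2, 14) -> merged; set of 2 now {0, 2, 3, 4, 5, 8, 9, 10, 11, 12, 13, 14, 15}
Step 13: union(7, 12) -> merged; set of 7 now {0, 2, 3, 4, 5, 7, 8, 9, 10, 11, 12, 13, 14, 15}
Step 14: union(7, 12) -> already same set; set of 7 now {0, 2, 3, 4, 5, 7, 8, 9, 10, 11, 12, 13, 14, 15}
Step 15: union(5, 0) -> already same set; set of 5 now {0, 2, 3, 4, 5, 7, 8, 9, 10, 11, 12, 13, 14, 15}
Step 16: union(15, 0) -> already same set; set of 15 now {0, 2, 3, 4, 5, 7, 8, 9, 10, 11, 12, 13, 14, 15}
Step 17: union(11, 0) -> already same set; set of 11 now {0, 2, 3, 4, 5, 7, 8, 9, 10, 11, 12, 13, 14, 15}
Component of 3: {0, 2, 3, 4, 5, 7, 8, 9, 10, 11, 12, 13, 14, 15}

Answer: 0, 2, 3, 4, 5, 7, 8, 9, 10, 11, 12, 13, 14, 15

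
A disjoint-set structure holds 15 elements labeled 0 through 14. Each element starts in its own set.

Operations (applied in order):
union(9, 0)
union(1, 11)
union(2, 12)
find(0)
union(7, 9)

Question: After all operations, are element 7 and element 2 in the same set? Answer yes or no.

Step 1: union(9, 0) -> merged; set of 9 now {0, 9}
Step 2: union(1, 11) -> merged; set of 1 now {1, 11}
Step 3: union(2, 12) -> merged; set of 2 now {2, 12}
Step 4: find(0) -> no change; set of 0 is {0, 9}
Step 5: union(7, 9) -> merged; set of 7 now {0, 7, 9}
Set of 7: {0, 7, 9}; 2 is not a member.

Answer: no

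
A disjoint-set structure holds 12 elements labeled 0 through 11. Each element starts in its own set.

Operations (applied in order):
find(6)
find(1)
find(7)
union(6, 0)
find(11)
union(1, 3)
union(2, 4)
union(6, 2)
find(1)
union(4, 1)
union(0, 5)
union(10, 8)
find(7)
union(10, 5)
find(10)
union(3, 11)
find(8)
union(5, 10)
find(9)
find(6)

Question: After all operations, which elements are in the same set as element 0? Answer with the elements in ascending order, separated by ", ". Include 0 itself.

Answer: 0, 1, 2, 3, 4, 5, 6, 8, 10, 11

Derivation:
Step 1: find(6) -> no change; set of 6 is {6}
Step 2: find(1) -> no change; set of 1 is {1}
Step 3: find(7) -> no change; set of 7 is {7}
Step 4: union(6, 0) -> merged; set of 6 now {0, 6}
Step 5: find(11) -> no change; set of 11 is {11}
Step 6: union(1, 3) -> merged; set of 1 now {1, 3}
Step 7: union(2, 4) -> merged; set of 2 now {2, 4}
Step 8: union(6, 2) -> merged; set of 6 now {0, 2, 4, 6}
Step 9: find(1) -> no change; set of 1 is {1, 3}
Step 10: union(4, 1) -> merged; set of 4 now {0, 1, 2, 3, 4, 6}
Step 11: union(0, 5) -> merged; set of 0 now {0, 1, 2, 3, 4, 5, 6}
Step 12: union(10, 8) -> merged; set of 10 now {8, 10}
Step 13: find(7) -> no change; set of 7 is {7}
Step 14: union(10, 5) -> merged; set of 10 now {0, 1, 2, 3, 4, 5, 6, 8, 10}
Step 15: find(10) -> no change; set of 10 is {0, 1, 2, 3, 4, 5, 6, 8, 10}
Step 16: union(3, 11) -> merged; set of 3 now {0, 1, 2, 3, 4, 5, 6, 8, 10, 11}
Step 17: find(8) -> no change; set of 8 is {0, 1, 2, 3, 4, 5, 6, 8, 10, 11}
Step 18: union(5, 10) -> already same set; set of 5 now {0, 1, 2, 3, 4, 5, 6, 8, 10, 11}
Step 19: find(9) -> no change; set of 9 is {9}
Step 20: find(6) -> no change; set of 6 is {0, 1, 2, 3, 4, 5, 6, 8, 10, 11}
Component of 0: {0, 1, 2, 3, 4, 5, 6, 8, 10, 11}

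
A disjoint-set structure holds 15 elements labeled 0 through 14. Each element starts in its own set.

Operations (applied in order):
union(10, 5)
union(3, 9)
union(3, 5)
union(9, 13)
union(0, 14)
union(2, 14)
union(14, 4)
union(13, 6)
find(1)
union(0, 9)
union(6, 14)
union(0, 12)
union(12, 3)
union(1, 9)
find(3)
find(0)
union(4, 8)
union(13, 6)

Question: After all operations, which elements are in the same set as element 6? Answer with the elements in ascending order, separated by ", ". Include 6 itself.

Step 1: union(10, 5) -> merged; set of 10 now {5, 10}
Step 2: union(3, 9) -> merged; set of 3 now {3, 9}
Step 3: union(3, 5) -> merged; set of 3 now {3, 5, 9, 10}
Step 4: union(9, 13) -> merged; set of 9 now {3, 5, 9, 10, 13}
Step 5: union(0, 14) -> merged; set of 0 now {0, 14}
Step 6: union(2, 14) -> merged; set of 2 now {0, 2, 14}
Step 7: union(14, 4) -> merged; set of 14 now {0, 2, 4, 14}
Step 8: union(13, 6) -> merged; set of 13 now {3, 5, 6, 9, 10, 13}
Step 9: find(1) -> no change; set of 1 is {1}
Step 10: union(0, 9) -> merged; set of 0 now {0, 2, 3, 4, 5, 6, 9, 10, 13, 14}
Step 11: union(6, 14) -> already same set; set of 6 now {0, 2, 3, 4, 5, 6, 9, 10, 13, 14}
Step 12: union(0, 12) -> merged; set of 0 now {0, 2, 3, 4, 5, 6, 9, 10, 12, 13, 14}
Step 13: union(12, 3) -> already same set; set of 12 now {0, 2, 3, 4, 5, 6, 9, 10, 12, 13, 14}
Step 14: union(1, 9) -> merged; set of 1 now {0, 1, 2, 3, 4, 5, 6, 9, 10, 12, 13, 14}
Step 15: find(3) -> no change; set of 3 is {0, 1, 2, 3, 4, 5, 6, 9, 10, 12, 13, 14}
Step 16: find(0) -> no change; set of 0 is {0, 1, 2, 3, 4, 5, 6, 9, 10, 12, 13, 14}
Step 17: union(4, 8) -> merged; set of 4 now {0, 1, 2, 3, 4, 5, 6, 8, 9, 10, 12, 13, 14}
Step 18: union(13, 6) -> already same set; set of 13 now {0, 1, 2, 3, 4, 5, 6, 8, 9, 10, 12, 13, 14}
Component of 6: {0, 1, 2, 3, 4, 5, 6, 8, 9, 10, 12, 13, 14}

Answer: 0, 1, 2, 3, 4, 5, 6, 8, 9, 10, 12, 13, 14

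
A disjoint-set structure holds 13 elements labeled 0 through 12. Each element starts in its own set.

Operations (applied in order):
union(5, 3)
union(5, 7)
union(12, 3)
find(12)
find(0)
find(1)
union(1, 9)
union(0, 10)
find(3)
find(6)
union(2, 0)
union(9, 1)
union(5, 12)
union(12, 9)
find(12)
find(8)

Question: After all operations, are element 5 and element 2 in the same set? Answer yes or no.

Answer: no

Derivation:
Step 1: union(5, 3) -> merged; set of 5 now {3, 5}
Step 2: union(5, 7) -> merged; set of 5 now {3, 5, 7}
Step 3: union(12, 3) -> merged; set of 12 now {3, 5, 7, 12}
Step 4: find(12) -> no change; set of 12 is {3, 5, 7, 12}
Step 5: find(0) -> no change; set of 0 is {0}
Step 6: find(1) -> no change; set of 1 is {1}
Step 7: union(1, 9) -> merged; set of 1 now {1, 9}
Step 8: union(0, 10) -> merged; set of 0 now {0, 10}
Step 9: find(3) -> no change; set of 3 is {3, 5, 7, 12}
Step 10: find(6) -> no change; set of 6 is {6}
Step 11: union(2, 0) -> merged; set of 2 now {0, 2, 10}
Step 12: union(9, 1) -> already same set; set of 9 now {1, 9}
Step 13: union(5, 12) -> already same set; set of 5 now {3, 5, 7, 12}
Step 14: union(12, 9) -> merged; set of 12 now {1, 3, 5, 7, 9, 12}
Step 15: find(12) -> no change; set of 12 is {1, 3, 5, 7, 9, 12}
Step 16: find(8) -> no change; set of 8 is {8}
Set of 5: {1, 3, 5, 7, 9, 12}; 2 is not a member.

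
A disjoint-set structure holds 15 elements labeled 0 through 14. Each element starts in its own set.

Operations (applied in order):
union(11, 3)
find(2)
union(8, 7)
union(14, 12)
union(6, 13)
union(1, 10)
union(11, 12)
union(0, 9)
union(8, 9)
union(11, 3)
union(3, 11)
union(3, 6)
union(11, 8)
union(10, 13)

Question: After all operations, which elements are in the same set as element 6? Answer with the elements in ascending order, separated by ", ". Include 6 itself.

Step 1: union(11, 3) -> merged; set of 11 now {3, 11}
Step 2: find(2) -> no change; set of 2 is {2}
Step 3: union(8, 7) -> merged; set of 8 now {7, 8}
Step 4: union(14, 12) -> merged; set of 14 now {12, 14}
Step 5: union(6, 13) -> merged; set of 6 now {6, 13}
Step 6: union(1, 10) -> merged; set of 1 now {1, 10}
Step 7: union(11, 12) -> merged; set of 11 now {3, 11, 12, 14}
Step 8: union(0, 9) -> merged; set of 0 now {0, 9}
Step 9: union(8, 9) -> merged; set of 8 now {0, 7, 8, 9}
Step 10: union(11, 3) -> already same set; set of 11 now {3, 11, 12, 14}
Step 11: union(3, 11) -> already same set; set of 3 now {3, 11, 12, 14}
Step 12: union(3, 6) -> merged; set of 3 now {3, 6, 11, 12, 13, 14}
Step 13: union(11, 8) -> merged; set of 11 now {0, 3, 6, 7, 8, 9, 11, 12, 13, 14}
Step 14: union(10, 13) -> merged; set of 10 now {0, 1, 3, 6, 7, 8, 9, 10, 11, 12, 13, 14}
Component of 6: {0, 1, 3, 6, 7, 8, 9, 10, 11, 12, 13, 14}

Answer: 0, 1, 3, 6, 7, 8, 9, 10, 11, 12, 13, 14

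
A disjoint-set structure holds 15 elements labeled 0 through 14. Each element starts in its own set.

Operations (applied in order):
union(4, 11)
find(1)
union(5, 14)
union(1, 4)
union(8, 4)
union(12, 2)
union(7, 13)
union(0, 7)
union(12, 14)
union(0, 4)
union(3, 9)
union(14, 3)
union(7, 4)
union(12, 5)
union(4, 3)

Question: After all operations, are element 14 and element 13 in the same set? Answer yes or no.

Step 1: union(4, 11) -> merged; set of 4 now {4, 11}
Step 2: find(1) -> no change; set of 1 is {1}
Step 3: union(5, 14) -> merged; set of 5 now {5, 14}
Step 4: union(1, 4) -> merged; set of 1 now {1, 4, 11}
Step 5: union(8, 4) -> merged; set of 8 now {1, 4, 8, 11}
Step 6: union(12, 2) -> merged; set of 12 now {2, 12}
Step 7: union(7, 13) -> merged; set of 7 now {7, 13}
Step 8: union(0, 7) -> merged; set of 0 now {0, 7, 13}
Step 9: union(12, 14) -> merged; set of 12 now {2, 5, 12, 14}
Step 10: union(0, 4) -> merged; set of 0 now {0, 1, 4, 7, 8, 11, 13}
Step 11: union(3, 9) -> merged; set of 3 now {3, 9}
Step 12: union(14, 3) -> merged; set of 14 now {2, 3, 5, 9, 12, 14}
Step 13: union(7, 4) -> already same set; set of 7 now {0, 1, 4, 7, 8, 11, 13}
Step 14: union(12, 5) -> already same set; set of 12 now {2, 3, 5, 9, 12, 14}
Step 15: union(4, 3) -> merged; set of 4 now {0, 1, 2, 3, 4, 5, 7, 8, 9, 11, 12, 13, 14}
Set of 14: {0, 1, 2, 3, 4, 5, 7, 8, 9, 11, 12, 13, 14}; 13 is a member.

Answer: yes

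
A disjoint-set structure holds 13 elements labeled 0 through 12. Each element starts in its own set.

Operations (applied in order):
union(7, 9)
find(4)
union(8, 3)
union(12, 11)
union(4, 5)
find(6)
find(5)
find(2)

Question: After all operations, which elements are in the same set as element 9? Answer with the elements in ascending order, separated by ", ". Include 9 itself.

Answer: 7, 9

Derivation:
Step 1: union(7, 9) -> merged; set of 7 now {7, 9}
Step 2: find(4) -> no change; set of 4 is {4}
Step 3: union(8, 3) -> merged; set of 8 now {3, 8}
Step 4: union(12, 11) -> merged; set of 12 now {11, 12}
Step 5: union(4, 5) -> merged; set of 4 now {4, 5}
Step 6: find(6) -> no change; set of 6 is {6}
Step 7: find(5) -> no change; set of 5 is {4, 5}
Step 8: find(2) -> no change; set of 2 is {2}
Component of 9: {7, 9}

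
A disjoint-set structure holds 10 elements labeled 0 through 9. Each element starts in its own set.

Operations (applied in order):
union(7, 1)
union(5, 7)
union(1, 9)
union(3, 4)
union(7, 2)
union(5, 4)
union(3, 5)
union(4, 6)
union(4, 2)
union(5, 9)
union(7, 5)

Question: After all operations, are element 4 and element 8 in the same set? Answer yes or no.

Step 1: union(7, 1) -> merged; set of 7 now {1, 7}
Step 2: union(5, 7) -> merged; set of 5 now {1, 5, 7}
Step 3: union(1, 9) -> merged; set of 1 now {1, 5, 7, 9}
Step 4: union(3, 4) -> merged; set of 3 now {3, 4}
Step 5: union(7, 2) -> merged; set of 7 now {1, 2, 5, 7, 9}
Step 6: union(5, 4) -> merged; set of 5 now {1, 2, 3, 4, 5, 7, 9}
Step 7: union(3, 5) -> already same set; set of 3 now {1, 2, 3, 4, 5, 7, 9}
Step 8: union(4, 6) -> merged; set of 4 now {1, 2, 3, 4, 5, 6, 7, 9}
Step 9: union(4, 2) -> already same set; set of 4 now {1, 2, 3, 4, 5, 6, 7, 9}
Step 10: union(5, 9) -> already same set; set of 5 now {1, 2, 3, 4, 5, 6, 7, 9}
Step 11: union(7, 5) -> already same set; set of 7 now {1, 2, 3, 4, 5, 6, 7, 9}
Set of 4: {1, 2, 3, 4, 5, 6, 7, 9}; 8 is not a member.

Answer: no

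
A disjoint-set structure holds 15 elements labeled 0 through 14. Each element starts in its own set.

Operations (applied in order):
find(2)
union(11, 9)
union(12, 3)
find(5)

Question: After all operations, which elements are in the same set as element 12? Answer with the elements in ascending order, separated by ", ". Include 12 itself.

Answer: 3, 12

Derivation:
Step 1: find(2) -> no change; set of 2 is {2}
Step 2: union(11, 9) -> merged; set of 11 now {9, 11}
Step 3: union(12, 3) -> merged; set of 12 now {3, 12}
Step 4: find(5) -> no change; set of 5 is {5}
Component of 12: {3, 12}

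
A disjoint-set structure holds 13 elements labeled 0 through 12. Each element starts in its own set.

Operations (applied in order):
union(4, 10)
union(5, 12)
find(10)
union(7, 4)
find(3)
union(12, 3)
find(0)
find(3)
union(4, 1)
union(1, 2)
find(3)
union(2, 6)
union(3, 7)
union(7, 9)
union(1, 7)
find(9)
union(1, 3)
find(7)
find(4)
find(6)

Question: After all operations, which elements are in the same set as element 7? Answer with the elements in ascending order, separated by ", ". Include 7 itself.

Step 1: union(4, 10) -> merged; set of 4 now {4, 10}
Step 2: union(5, 12) -> merged; set of 5 now {5, 12}
Step 3: find(10) -> no change; set of 10 is {4, 10}
Step 4: union(7, 4) -> merged; set of 7 now {4, 7, 10}
Step 5: find(3) -> no change; set of 3 is {3}
Step 6: union(12, 3) -> merged; set of 12 now {3, 5, 12}
Step 7: find(0) -> no change; set of 0 is {0}
Step 8: find(3) -> no change; set of 3 is {3, 5, 12}
Step 9: union(4, 1) -> merged; set of 4 now {1, 4, 7, 10}
Step 10: union(1, 2) -> merged; set of 1 now {1, 2, 4, 7, 10}
Step 11: find(3) -> no change; set of 3 is {3, 5, 12}
Step 12: union(2, 6) -> merged; set of 2 now {1, 2, 4, 6, 7, 10}
Step 13: union(3, 7) -> merged; set of 3 now {1, 2, 3, 4, 5, 6, 7, 10, 12}
Step 14: union(7, 9) -> merged; set of 7 now {1, 2, 3, 4, 5, 6, 7, 9, 10, 12}
Step 15: union(1, 7) -> already same set; set of 1 now {1, 2, 3, 4, 5, 6, 7, 9, 10, 12}
Step 16: find(9) -> no change; set of 9 is {1, 2, 3, 4, 5, 6, 7, 9, 10, 12}
Step 17: union(1, 3) -> already same set; set of 1 now {1, 2, 3, 4, 5, 6, 7, 9, 10, 12}
Step 18: find(7) -> no change; set of 7 is {1, 2, 3, 4, 5, 6, 7, 9, 10, 12}
Step 19: find(4) -> no change; set of 4 is {1, 2, 3, 4, 5, 6, 7, 9, 10, 12}
Step 20: find(6) -> no change; set of 6 is {1, 2, 3, 4, 5, 6, 7, 9, 10, 12}
Component of 7: {1, 2, 3, 4, 5, 6, 7, 9, 10, 12}

Answer: 1, 2, 3, 4, 5, 6, 7, 9, 10, 12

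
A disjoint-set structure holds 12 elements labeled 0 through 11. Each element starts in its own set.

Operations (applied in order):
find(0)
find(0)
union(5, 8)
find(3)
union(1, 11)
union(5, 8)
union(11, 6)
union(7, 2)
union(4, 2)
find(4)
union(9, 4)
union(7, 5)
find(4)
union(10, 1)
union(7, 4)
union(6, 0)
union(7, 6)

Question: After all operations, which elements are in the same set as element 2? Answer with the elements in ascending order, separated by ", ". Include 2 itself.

Answer: 0, 1, 2, 4, 5, 6, 7, 8, 9, 10, 11

Derivation:
Step 1: find(0) -> no change; set of 0 is {0}
Step 2: find(0) -> no change; set of 0 is {0}
Step 3: union(5, 8) -> merged; set of 5 now {5, 8}
Step 4: find(3) -> no change; set of 3 is {3}
Step 5: union(1, 11) -> merged; set of 1 now {1, 11}
Step 6: union(5, 8) -> already same set; set of 5 now {5, 8}
Step 7: union(11, 6) -> merged; set of 11 now {1, 6, 11}
Step 8: union(7, 2) -> merged; set of 7 now {2, 7}
Step 9: union(4, 2) -> merged; set of 4 now {2, 4, 7}
Step 10: find(4) -> no change; set of 4 is {2, 4, 7}
Step 11: union(9, 4) -> merged; set of 9 now {2, 4, 7, 9}
Step 12: union(7, 5) -> merged; set of 7 now {2, 4, 5, 7, 8, 9}
Step 13: find(4) -> no change; set of 4 is {2, 4, 5, 7, 8, 9}
Step 14: union(10, 1) -> merged; set of 10 now {1, 6, 10, 11}
Step 15: union(7, 4) -> already same set; set of 7 now {2, 4, 5, 7, 8, 9}
Step 16: union(6, 0) -> merged; set of 6 now {0, 1, 6, 10, 11}
Step 17: union(7, 6) -> merged; set of 7 now {0, 1, 2, 4, 5, 6, 7, 8, 9, 10, 11}
Component of 2: {0, 1, 2, 4, 5, 6, 7, 8, 9, 10, 11}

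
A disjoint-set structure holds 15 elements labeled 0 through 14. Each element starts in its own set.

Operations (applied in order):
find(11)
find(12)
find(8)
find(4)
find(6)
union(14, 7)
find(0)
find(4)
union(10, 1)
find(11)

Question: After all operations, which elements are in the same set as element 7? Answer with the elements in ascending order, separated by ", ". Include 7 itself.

Answer: 7, 14

Derivation:
Step 1: find(11) -> no change; set of 11 is {11}
Step 2: find(12) -> no change; set of 12 is {12}
Step 3: find(8) -> no change; set of 8 is {8}
Step 4: find(4) -> no change; set of 4 is {4}
Step 5: find(6) -> no change; set of 6 is {6}
Step 6: union(14, 7) -> merged; set of 14 now {7, 14}
Step 7: find(0) -> no change; set of 0 is {0}
Step 8: find(4) -> no change; set of 4 is {4}
Step 9: union(10, 1) -> merged; set of 10 now {1, 10}
Step 10: find(11) -> no change; set of 11 is {11}
Component of 7: {7, 14}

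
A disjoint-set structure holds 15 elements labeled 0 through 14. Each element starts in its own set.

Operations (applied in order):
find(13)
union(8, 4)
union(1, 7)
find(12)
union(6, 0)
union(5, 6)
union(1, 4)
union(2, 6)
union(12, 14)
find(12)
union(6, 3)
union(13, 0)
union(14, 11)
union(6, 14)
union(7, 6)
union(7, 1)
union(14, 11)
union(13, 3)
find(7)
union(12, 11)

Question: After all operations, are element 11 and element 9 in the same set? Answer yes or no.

Answer: no

Derivation:
Step 1: find(13) -> no change; set of 13 is {13}
Step 2: union(8, 4) -> merged; set of 8 now {4, 8}
Step 3: union(1, 7) -> merged; set of 1 now {1, 7}
Step 4: find(12) -> no change; set of 12 is {12}
Step 5: union(6, 0) -> merged; set of 6 now {0, 6}
Step 6: union(5, 6) -> merged; set of 5 now {0, 5, 6}
Step 7: union(1, 4) -> merged; set of 1 now {1, 4, 7, 8}
Step 8: union(2, 6) -> merged; set of 2 now {0, 2, 5, 6}
Step 9: union(12, 14) -> merged; set of 12 now {12, 14}
Step 10: find(12) -> no change; set of 12 is {12, 14}
Step 11: union(6, 3) -> merged; set of 6 now {0, 2, 3, 5, 6}
Step 12: union(13, 0) -> merged; set of 13 now {0, 2, 3, 5, 6, 13}
Step 13: union(14, 11) -> merged; set of 14 now {11, 12, 14}
Step 14: union(6, 14) -> merged; set of 6 now {0, 2, 3, 5, 6, 11, 12, 13, 14}
Step 15: union(7, 6) -> merged; set of 7 now {0, 1, 2, 3, 4, 5, 6, 7, 8, 11, 12, 13, 14}
Step 16: union(7, 1) -> already same set; set of 7 now {0, 1, 2, 3, 4, 5, 6, 7, 8, 11, 12, 13, 14}
Step 17: union(14, 11) -> already same set; set of 14 now {0, 1, 2, 3, 4, 5, 6, 7, 8, 11, 12, 13, 14}
Step 18: union(13, 3) -> already same set; set of 13 now {0, 1, 2, 3, 4, 5, 6, 7, 8, 11, 12, 13, 14}
Step 19: find(7) -> no change; set of 7 is {0, 1, 2, 3, 4, 5, 6, 7, 8, 11, 12, 13, 14}
Step 20: union(12, 11) -> already same set; set of 12 now {0, 1, 2, 3, 4, 5, 6, 7, 8, 11, 12, 13, 14}
Set of 11: {0, 1, 2, 3, 4, 5, 6, 7, 8, 11, 12, 13, 14}; 9 is not a member.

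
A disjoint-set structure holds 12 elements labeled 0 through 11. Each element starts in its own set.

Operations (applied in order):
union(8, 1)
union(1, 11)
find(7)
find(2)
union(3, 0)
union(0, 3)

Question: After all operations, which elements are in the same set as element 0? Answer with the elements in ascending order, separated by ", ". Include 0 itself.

Answer: 0, 3

Derivation:
Step 1: union(8, 1) -> merged; set of 8 now {1, 8}
Step 2: union(1, 11) -> merged; set of 1 now {1, 8, 11}
Step 3: find(7) -> no change; set of 7 is {7}
Step 4: find(2) -> no change; set of 2 is {2}
Step 5: union(3, 0) -> merged; set of 3 now {0, 3}
Step 6: union(0, 3) -> already same set; set of 0 now {0, 3}
Component of 0: {0, 3}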